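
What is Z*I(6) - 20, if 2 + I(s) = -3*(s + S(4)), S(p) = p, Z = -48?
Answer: 1516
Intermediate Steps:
I(s) = -14 - 3*s (I(s) = -2 - 3*(s + 4) = -2 - 3*(4 + s) = -2 + (-12 - 3*s) = -14 - 3*s)
Z*I(6) - 20 = -48*(-14 - 3*6) - 20 = -48*(-14 - 18) - 20 = -48*(-32) - 20 = 1536 - 20 = 1516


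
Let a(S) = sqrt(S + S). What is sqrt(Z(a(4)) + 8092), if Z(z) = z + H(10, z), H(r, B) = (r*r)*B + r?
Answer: sqrt(8102 + 202*sqrt(2)) ≈ 91.584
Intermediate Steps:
H(r, B) = r + B*r**2 (H(r, B) = r**2*B + r = B*r**2 + r = r + B*r**2)
a(S) = sqrt(2)*sqrt(S) (a(S) = sqrt(2*S) = sqrt(2)*sqrt(S))
Z(z) = 10 + 101*z (Z(z) = z + 10*(1 + z*10) = z + 10*(1 + 10*z) = z + (10 + 100*z) = 10 + 101*z)
sqrt(Z(a(4)) + 8092) = sqrt((10 + 101*(sqrt(2)*sqrt(4))) + 8092) = sqrt((10 + 101*(sqrt(2)*2)) + 8092) = sqrt((10 + 101*(2*sqrt(2))) + 8092) = sqrt((10 + 202*sqrt(2)) + 8092) = sqrt(8102 + 202*sqrt(2))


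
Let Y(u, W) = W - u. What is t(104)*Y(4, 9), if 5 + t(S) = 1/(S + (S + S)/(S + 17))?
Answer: -319195/12792 ≈ -24.953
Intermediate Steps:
t(S) = -5 + 1/(S + 2*S/(17 + S)) (t(S) = -5 + 1/(S + (S + S)/(S + 17)) = -5 + 1/(S + (2*S)/(17 + S)) = -5 + 1/(S + 2*S/(17 + S)))
t(104)*Y(4, 9) = ((17 - 94*104 - 5*104²)/(104*(19 + 104)))*(9 - 1*4) = ((1/104)*(17 - 9776 - 5*10816)/123)*(9 - 4) = ((1/104)*(1/123)*(17 - 9776 - 54080))*5 = ((1/104)*(1/123)*(-63839))*5 = -63839/12792*5 = -319195/12792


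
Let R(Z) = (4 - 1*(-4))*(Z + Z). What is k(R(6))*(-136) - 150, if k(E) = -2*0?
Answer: -150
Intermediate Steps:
R(Z) = 16*Z (R(Z) = (4 + 4)*(2*Z) = 8*(2*Z) = 16*Z)
k(E) = 0
k(R(6))*(-136) - 150 = 0*(-136) - 150 = 0 - 150 = -150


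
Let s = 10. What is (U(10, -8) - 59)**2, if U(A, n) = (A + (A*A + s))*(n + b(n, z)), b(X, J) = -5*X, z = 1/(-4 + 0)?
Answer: 14295961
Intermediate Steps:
z = -1/4 (z = 1/(-4) = -1/4 ≈ -0.25000)
U(A, n) = -4*n*(10 + A + A**2) (U(A, n) = (A + (A*A + 10))*(n - 5*n) = (A + (A**2 + 10))*(-4*n) = (A + (10 + A**2))*(-4*n) = (10 + A + A**2)*(-4*n) = -4*n*(10 + A + A**2))
(U(10, -8) - 59)**2 = (4*(-8)*(-10 - 1*10 - 1*10**2) - 59)**2 = (4*(-8)*(-10 - 10 - 1*100) - 59)**2 = (4*(-8)*(-10 - 10 - 100) - 59)**2 = (4*(-8)*(-120) - 59)**2 = (3840 - 59)**2 = 3781**2 = 14295961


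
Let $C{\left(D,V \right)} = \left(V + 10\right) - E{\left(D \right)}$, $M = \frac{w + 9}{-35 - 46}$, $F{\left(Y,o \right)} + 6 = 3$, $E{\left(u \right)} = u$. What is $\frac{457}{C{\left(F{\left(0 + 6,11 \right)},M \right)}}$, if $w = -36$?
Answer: $\frac{1371}{40} \approx 34.275$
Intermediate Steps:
$F{\left(Y,o \right)} = -3$ ($F{\left(Y,o \right)} = -6 + 3 = -3$)
$M = \frac{1}{3}$ ($M = \frac{-36 + 9}{-35 - 46} = - \frac{27}{-81} = \left(-27\right) \left(- \frac{1}{81}\right) = \frac{1}{3} \approx 0.33333$)
$C{\left(D,V \right)} = 10 + V - D$ ($C{\left(D,V \right)} = \left(V + 10\right) - D = \left(10 + V\right) - D = 10 + V - D$)
$\frac{457}{C{\left(F{\left(0 + 6,11 \right)},M \right)}} = \frac{457}{10 + \frac{1}{3} - -3} = \frac{457}{10 + \frac{1}{3} + 3} = \frac{457}{\frac{40}{3}} = 457 \cdot \frac{3}{40} = \frac{1371}{40}$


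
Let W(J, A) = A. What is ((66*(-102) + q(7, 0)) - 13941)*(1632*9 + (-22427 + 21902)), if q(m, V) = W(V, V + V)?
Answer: -292791699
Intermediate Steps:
q(m, V) = 2*V (q(m, V) = V + V = 2*V)
((66*(-102) + q(7, 0)) - 13941)*(1632*9 + (-22427 + 21902)) = ((66*(-102) + 2*0) - 13941)*(1632*9 + (-22427 + 21902)) = ((-6732 + 0) - 13941)*(14688 - 525) = (-6732 - 13941)*14163 = -20673*14163 = -292791699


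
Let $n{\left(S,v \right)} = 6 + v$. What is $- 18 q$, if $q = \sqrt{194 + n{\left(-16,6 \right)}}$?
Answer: $- 18 \sqrt{206} \approx -258.35$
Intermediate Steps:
$q = \sqrt{206}$ ($q = \sqrt{194 + \left(6 + 6\right)} = \sqrt{194 + 12} = \sqrt{206} \approx 14.353$)
$- 18 q = - 18 \sqrt{206}$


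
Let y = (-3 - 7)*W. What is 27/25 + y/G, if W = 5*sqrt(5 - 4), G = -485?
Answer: 2869/2425 ≈ 1.1831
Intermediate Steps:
W = 5 (W = 5*sqrt(1) = 5*1 = 5)
y = -50 (y = (-3 - 7)*5 = -10*5 = -50)
27/25 + y/G = 27/25 - 50/(-485) = 27*(1/25) - 50*(-1/485) = 27/25 + 10/97 = 2869/2425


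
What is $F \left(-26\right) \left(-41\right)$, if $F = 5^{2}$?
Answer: $26650$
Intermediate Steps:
$F = 25$
$F \left(-26\right) \left(-41\right) = 25 \left(-26\right) \left(-41\right) = \left(-650\right) \left(-41\right) = 26650$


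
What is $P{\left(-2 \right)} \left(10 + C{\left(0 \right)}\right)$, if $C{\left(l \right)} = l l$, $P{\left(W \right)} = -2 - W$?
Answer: $0$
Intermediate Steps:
$C{\left(l \right)} = l^{2}$
$P{\left(-2 \right)} \left(10 + C{\left(0 \right)}\right) = \left(-2 - -2\right) \left(10 + 0^{2}\right) = \left(-2 + 2\right) \left(10 + 0\right) = 0 \cdot 10 = 0$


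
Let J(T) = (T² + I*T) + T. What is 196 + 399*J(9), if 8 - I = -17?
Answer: 125881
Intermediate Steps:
I = 25 (I = 8 - 1*(-17) = 8 + 17 = 25)
J(T) = T² + 26*T (J(T) = (T² + 25*T) + T = T² + 26*T)
196 + 399*J(9) = 196 + 399*(9*(26 + 9)) = 196 + 399*(9*35) = 196 + 399*315 = 196 + 125685 = 125881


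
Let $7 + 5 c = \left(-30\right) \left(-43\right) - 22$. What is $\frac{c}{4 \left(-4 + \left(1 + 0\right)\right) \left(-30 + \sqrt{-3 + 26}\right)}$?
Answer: $\frac{1261}{1754} + \frac{1261 \sqrt{23}}{52620} \approx 0.83386$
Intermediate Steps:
$c = \frac{1261}{5}$ ($c = - \frac{7}{5} + \frac{\left(-30\right) \left(-43\right) - 22}{5} = - \frac{7}{5} + \frac{1290 - 22}{5} = - \frac{7}{5} + \frac{1}{5} \cdot 1268 = - \frac{7}{5} + \frac{1268}{5} = \frac{1261}{5} \approx 252.2$)
$\frac{c}{4 \left(-4 + \left(1 + 0\right)\right) \left(-30 + \sqrt{-3 + 26}\right)} = \frac{1261}{5 \cdot 4 \left(-4 + \left(1 + 0\right)\right) \left(-30 + \sqrt{-3 + 26}\right)} = \frac{1261}{5 \cdot 4 \left(-4 + 1\right) \left(-30 + \sqrt{23}\right)} = \frac{1261}{5 \cdot 4 \left(-3\right) \left(-30 + \sqrt{23}\right)} = \frac{1261}{5 \left(- 12 \left(-30 + \sqrt{23}\right)\right)} = \frac{1261}{5 \left(360 - 12 \sqrt{23}\right)}$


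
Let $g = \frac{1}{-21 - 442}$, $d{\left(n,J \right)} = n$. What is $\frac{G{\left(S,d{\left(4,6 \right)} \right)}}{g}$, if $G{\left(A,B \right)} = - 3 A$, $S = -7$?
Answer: $-9723$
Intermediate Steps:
$g = - \frac{1}{463}$ ($g = \frac{1}{-463} = - \frac{1}{463} \approx -0.0021598$)
$\frac{G{\left(S,d{\left(4,6 \right)} \right)}}{g} = \frac{\left(-3\right) \left(-7\right)}{- \frac{1}{463}} = 21 \left(-463\right) = -9723$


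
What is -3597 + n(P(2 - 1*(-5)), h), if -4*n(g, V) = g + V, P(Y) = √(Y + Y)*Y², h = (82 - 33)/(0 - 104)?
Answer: -1496303/416 - 49*√14/4 ≈ -3642.7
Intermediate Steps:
h = -49/104 (h = 49/(-104) = 49*(-1/104) = -49/104 ≈ -0.47115)
P(Y) = √2*Y^(5/2) (P(Y) = √(2*Y)*Y² = (√2*√Y)*Y² = √2*Y^(5/2))
n(g, V) = -V/4 - g/4 (n(g, V) = -(g + V)/4 = -(V + g)/4 = -V/4 - g/4)
-3597 + n(P(2 - 1*(-5)), h) = -3597 + (-¼*(-49/104) - √2*(2 - 1*(-5))^(5/2)/4) = -3597 + (49/416 - √2*(2 + 5)^(5/2)/4) = -3597 + (49/416 - √2*7^(5/2)/4) = -3597 + (49/416 - √2*49*√7/4) = -3597 + (49/416 - 49*√14/4) = -1496303/416 - 49*√14/4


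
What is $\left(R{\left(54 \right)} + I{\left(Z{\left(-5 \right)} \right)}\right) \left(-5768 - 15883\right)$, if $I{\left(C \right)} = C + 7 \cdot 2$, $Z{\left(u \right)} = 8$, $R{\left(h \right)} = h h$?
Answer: $-63610638$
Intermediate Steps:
$R{\left(h \right)} = h^{2}$
$I{\left(C \right)} = 14 + C$ ($I{\left(C \right)} = C + 14 = 14 + C$)
$\left(R{\left(54 \right)} + I{\left(Z{\left(-5 \right)} \right)}\right) \left(-5768 - 15883\right) = \left(54^{2} + \left(14 + 8\right)\right) \left(-5768 - 15883\right) = \left(2916 + 22\right) \left(-21651\right) = 2938 \left(-21651\right) = -63610638$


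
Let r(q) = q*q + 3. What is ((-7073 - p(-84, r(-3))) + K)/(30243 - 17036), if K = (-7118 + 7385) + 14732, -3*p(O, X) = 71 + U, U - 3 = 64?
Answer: 7972/13207 ≈ 0.60362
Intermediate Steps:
U = 67 (U = 3 + 64 = 67)
r(q) = 3 + q² (r(q) = q² + 3 = 3 + q²)
p(O, X) = -46 (p(O, X) = -(71 + 67)/3 = -⅓*138 = -46)
K = 14999 (K = 267 + 14732 = 14999)
((-7073 - p(-84, r(-3))) + K)/(30243 - 17036) = ((-7073 - 1*(-46)) + 14999)/(30243 - 17036) = ((-7073 + 46) + 14999)/13207 = (-7027 + 14999)*(1/13207) = 7972*(1/13207) = 7972/13207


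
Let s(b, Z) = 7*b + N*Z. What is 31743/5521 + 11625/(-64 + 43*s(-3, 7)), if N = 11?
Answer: 138587217/12941224 ≈ 10.709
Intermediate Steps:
s(b, Z) = 7*b + 11*Z
31743/5521 + 11625/(-64 + 43*s(-3, 7)) = 31743/5521 + 11625/(-64 + 43*(7*(-3) + 11*7)) = 31743*(1/5521) + 11625/(-64 + 43*(-21 + 77)) = 31743/5521 + 11625/(-64 + 43*56) = 31743/5521 + 11625/(-64 + 2408) = 31743/5521 + 11625/2344 = 138587217/12941224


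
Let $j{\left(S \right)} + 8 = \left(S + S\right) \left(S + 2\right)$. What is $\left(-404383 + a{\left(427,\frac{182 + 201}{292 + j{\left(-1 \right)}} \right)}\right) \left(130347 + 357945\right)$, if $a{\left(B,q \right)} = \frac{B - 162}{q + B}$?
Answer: $- \frac{23852174786376132}{120797} \approx -1.9746 \cdot 10^{11}$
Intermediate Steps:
$j{\left(S \right)} = -8 + 2 S \left(2 + S\right)$ ($j{\left(S \right)} = -8 + \left(S + S\right) \left(S + 2\right) = -8 + 2 S \left(2 + S\right)$)
$a{\left(B,q \right)} = \frac{-162 + B}{B + q}$
$\left(-404383 + a{\left(427,\frac{182 + 201}{292 + j{\left(-1 \right)}} \right)}\right) \left(130347 + 357945\right) = \left(-404383 + \frac{-162 + 427}{427 + \frac{182 + 201}{292 + \left(-8 + 2 \left(-1\right)^{2} + 4 \left(-1\right)\right)}}\right) \left(130347 + 357945\right) = \left(-404383 + \frac{1}{427 + \frac{383}{292 - 10}} \cdot 265\right) 488292 = \left(-404383 + \frac{1}{427 + \frac{383}{282}} \cdot 265\right) 488292 = \left(-404383 + \frac{1}{\frac{120797}{282}} \cdot 265\right) 488292 = \left(-404383 + \frac{282}{120797} \cdot 265\right) 488292 = \left(-404383 + \frac{74730}{120797}\right) 488292 = \left(- \frac{48848178521}{120797}\right) 488292 = - \frac{23852174786376132}{120797}$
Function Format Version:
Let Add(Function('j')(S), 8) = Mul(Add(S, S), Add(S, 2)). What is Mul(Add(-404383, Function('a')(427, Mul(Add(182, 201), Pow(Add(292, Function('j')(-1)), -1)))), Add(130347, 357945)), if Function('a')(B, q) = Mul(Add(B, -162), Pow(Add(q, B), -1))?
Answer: Rational(-23852174786376132, 120797) ≈ -1.9746e+11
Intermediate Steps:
Function('j')(S) = Add(-8, Mul(2, S, Add(2, S))) (Function('j')(S) = Add(-8, Mul(Add(S, S), Add(S, 2))) = Add(-8, Mul(Mul(2, S), Add(2, S))) = Add(-8, Mul(2, S, Add(2, S))))
Function('a')(B, q) = Mul(Pow(Add(B, q), -1), Add(-162, B)) (Function('a')(B, q) = Mul(Add(-162, B), Pow(Add(B, q), -1)) = Mul(Pow(Add(B, q), -1), Add(-162, B)))
Mul(Add(-404383, Function('a')(427, Mul(Add(182, 201), Pow(Add(292, Function('j')(-1)), -1)))), Add(130347, 357945)) = Mul(Add(-404383, Mul(Pow(Add(427, Mul(Add(182, 201), Pow(Add(292, Add(-8, Mul(2, Pow(-1, 2)), Mul(4, -1))), -1))), -1), Add(-162, 427))), Add(130347, 357945)) = Mul(Add(-404383, Mul(Pow(Add(427, Mul(383, Pow(Add(292, Add(-8, Mul(2, 1), -4)), -1))), -1), 265)), 488292) = Mul(Add(-404383, Mul(Pow(Add(427, Mul(383, Pow(Add(292, Add(-8, 2, -4)), -1))), -1), 265)), 488292) = Mul(Add(-404383, Mul(Pow(Add(427, Mul(383, Pow(Add(292, -10), -1))), -1), 265)), 488292) = Mul(Add(-404383, Mul(Pow(Add(427, Mul(383, Pow(282, -1))), -1), 265)), 488292) = Mul(Add(-404383, Mul(Pow(Add(427, Mul(383, Rational(1, 282))), -1), 265)), 488292) = Mul(Add(-404383, Mul(Pow(Add(427, Rational(383, 282)), -1), 265)), 488292) = Mul(Add(-404383, Mul(Pow(Rational(120797, 282), -1), 265)), 488292) = Mul(Add(-404383, Mul(Rational(282, 120797), 265)), 488292) = Mul(Add(-404383, Rational(74730, 120797)), 488292) = Mul(Rational(-48848178521, 120797), 488292) = Rational(-23852174786376132, 120797)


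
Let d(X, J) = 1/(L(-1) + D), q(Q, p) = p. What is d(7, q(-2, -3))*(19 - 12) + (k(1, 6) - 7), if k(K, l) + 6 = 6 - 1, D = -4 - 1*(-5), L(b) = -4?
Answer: -31/3 ≈ -10.333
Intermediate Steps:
D = 1 (D = -4 + 5 = 1)
d(X, J) = -1/3 (d(X, J) = 1/(-4 + 1) = 1/(-3) = -1/3)
k(K, l) = -1 (k(K, l) = -6 + (6 - 1) = -6 + 5 = -1)
d(7, q(-2, -3))*(19 - 12) + (k(1, 6) - 7) = -(19 - 12)/3 + (-1 - 7) = -1/3*7 - 8 = -7/3 - 8 = -31/3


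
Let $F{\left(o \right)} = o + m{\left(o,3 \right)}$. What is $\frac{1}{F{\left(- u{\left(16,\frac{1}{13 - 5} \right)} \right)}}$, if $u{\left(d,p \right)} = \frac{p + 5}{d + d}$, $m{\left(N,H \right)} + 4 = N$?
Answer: $- \frac{128}{553} \approx -0.23146$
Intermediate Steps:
$m{\left(N,H \right)} = -4 + N$
$u{\left(d,p \right)} = \frac{5 + p}{2 d}$
$F{\left(o \right)} = -4 + 2 o$ ($F{\left(o \right)} = o + \left(-4 + o\right) = -4 + 2 o$)
$\frac{1}{F{\left(- u{\left(16,\frac{1}{13 - 5} \right)} \right)}} = \frac{1}{-4 + 2 \left(- \frac{5 + \frac{1}{13 - 5}}{2 \cdot 16}\right)} = \frac{1}{-4 + 2 \left(- \frac{5 + \frac{1}{8}}{2 \cdot 16}\right)} = \frac{1}{-4 + 2 \left(- \frac{41}{2 \cdot 16 \cdot 8}\right)} = \frac{1}{-4 + 2 \left(\left(-1\right) \frac{41}{256}\right)} = \frac{1}{-4 + 2 \left(- \frac{41}{256}\right)} = \frac{1}{-4 - \frac{41}{128}} = \frac{1}{- \frac{553}{128}} = - \frac{128}{553}$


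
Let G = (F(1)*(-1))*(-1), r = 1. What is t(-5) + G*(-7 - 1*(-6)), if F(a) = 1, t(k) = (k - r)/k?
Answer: 1/5 ≈ 0.20000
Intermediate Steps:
t(k) = (-1 + k)/k (t(k) = (k - 1*1)/k = (k - 1)/k = (-1 + k)/k)
G = 1 (G = (1*(-1))*(-1) = -1*(-1) = 1)
t(-5) + G*(-7 - 1*(-6)) = (-1 - 5)/(-5) + 1*(-7 - 1*(-6)) = -1/5*(-6) + 1*(-7 + 6) = 6/5 + 1*(-1) = 6/5 - 1 = 1/5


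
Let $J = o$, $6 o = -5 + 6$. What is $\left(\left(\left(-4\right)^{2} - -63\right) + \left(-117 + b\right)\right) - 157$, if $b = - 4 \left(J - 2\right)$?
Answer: $- \frac{563}{3} \approx -187.67$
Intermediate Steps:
$o = \frac{1}{6}$ ($o = \frac{-5 + 6}{6} = \frac{1}{6} \cdot 1 = \frac{1}{6} \approx 0.16667$)
$J = \frac{1}{6} \approx 0.16667$
$b = \frac{22}{3}$ ($b = - 4 \left(\frac{1}{6} - 2\right) = \left(-4\right) \left(- \frac{11}{6}\right) = \frac{22}{3} \approx 7.3333$)
$\left(\left(\left(-4\right)^{2} - -63\right) + \left(-117 + b\right)\right) - 157 = \left(\left(\left(-4\right)^{2} - -63\right) + \left(-117 + \frac{22}{3}\right)\right) - 157 = \left(\left(16 + 63\right) - \frac{329}{3}\right) - 157 = \left(79 - \frac{329}{3}\right) - 157 = - \frac{92}{3} - 157 = - \frac{563}{3}$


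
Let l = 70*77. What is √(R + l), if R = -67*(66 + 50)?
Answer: I*√2382 ≈ 48.806*I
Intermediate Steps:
l = 5390
R = -7772 (R = -67*116 = -7772)
√(R + l) = √(-7772 + 5390) = √(-2382) = I*√2382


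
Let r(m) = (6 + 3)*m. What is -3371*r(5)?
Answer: -151695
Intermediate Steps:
r(m) = 9*m
-3371*r(5) = -30339*5 = -3371*45 = -151695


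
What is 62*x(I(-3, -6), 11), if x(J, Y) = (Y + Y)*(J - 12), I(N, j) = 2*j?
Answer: -32736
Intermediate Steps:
x(J, Y) = 2*Y*(-12 + J) (x(J, Y) = (2*Y)*(-12 + J) = 2*Y*(-12 + J))
62*x(I(-3, -6), 11) = 62*(2*11*(-12 + 2*(-6))) = 62*(2*11*(-12 - 12)) = 62*(2*11*(-24)) = 62*(-528) = -32736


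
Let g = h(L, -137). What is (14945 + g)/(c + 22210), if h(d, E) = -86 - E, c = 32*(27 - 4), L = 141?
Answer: 7498/11473 ≈ 0.65353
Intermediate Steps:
c = 736 (c = 32*23 = 736)
g = 51 (g = -86 - 1*(-137) = -86 + 137 = 51)
(14945 + g)/(c + 22210) = (14945 + 51)/(736 + 22210) = 14996/22946 = 14996*(1/22946) = 7498/11473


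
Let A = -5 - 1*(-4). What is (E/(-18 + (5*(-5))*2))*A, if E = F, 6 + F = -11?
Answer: -¼ ≈ -0.25000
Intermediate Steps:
A = -1 (A = -5 + 4 = -1)
F = -17 (F = -6 - 11 = -17)
E = -17
(E/(-18 + (5*(-5))*2))*A = -17/(-18 + (5*(-5))*2)*(-1) = -17/(-18 - 25*2)*(-1) = -17/(-18 - 50)*(-1) = -17/(-68)*(-1) = -17*(-1/68)*(-1) = (¼)*(-1) = -¼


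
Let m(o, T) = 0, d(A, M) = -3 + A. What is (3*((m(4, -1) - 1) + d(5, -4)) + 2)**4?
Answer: 625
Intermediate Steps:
(3*((m(4, -1) - 1) + d(5, -4)) + 2)**4 = (3*((0 - 1) + (-3 + 5)) + 2)**4 = (3*(-1 + 2) + 2)**4 = (3*1 + 2)**4 = (3 + 2)**4 = 5**4 = 625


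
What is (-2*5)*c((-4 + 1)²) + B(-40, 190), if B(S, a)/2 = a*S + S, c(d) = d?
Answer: -15370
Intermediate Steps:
B(S, a) = 2*S + 2*S*a (B(S, a) = 2*(a*S + S) = 2*(S*a + S) = 2*(S + S*a) = 2*S + 2*S*a)
(-2*5)*c((-4 + 1)²) + B(-40, 190) = (-2*5)*(-4 + 1)² + 2*(-40)*(1 + 190) = -10*(-3)² + 2*(-40)*191 = -10*9 - 15280 = -90 - 15280 = -15370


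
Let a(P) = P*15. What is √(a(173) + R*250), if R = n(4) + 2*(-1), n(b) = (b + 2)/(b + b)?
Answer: √9130/2 ≈ 47.776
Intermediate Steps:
a(P) = 15*P
n(b) = (2 + b)/(2*b) (n(b) = (2 + b)/((2*b)) = (2 + b)*(1/(2*b)) = (2 + b)/(2*b))
R = -5/4 (R = (½)*(2 + 4)/4 + 2*(-1) = (½)*(¼)*6 - 2 = ¾ - 2 = -5/4 ≈ -1.2500)
√(a(173) + R*250) = √(15*173 - 5/4*250) = √(2595 - 625/2) = √(4565/2) = √9130/2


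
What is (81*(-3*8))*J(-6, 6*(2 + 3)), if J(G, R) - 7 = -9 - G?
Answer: -7776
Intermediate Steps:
J(G, R) = -2 - G (J(G, R) = 7 + (-9 - G) = -2 - G)
(81*(-3*8))*J(-6, 6*(2 + 3)) = (81*(-3*8))*(-2 - 1*(-6)) = (81*(-24))*(-2 + 6) = -1944*4 = -7776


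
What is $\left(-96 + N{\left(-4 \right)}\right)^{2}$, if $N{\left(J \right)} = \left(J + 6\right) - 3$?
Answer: $9409$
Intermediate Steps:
$N{\left(J \right)} = 3 + J$ ($N{\left(J \right)} = \left(6 + J\right) - 3 = 3 + J$)
$\left(-96 + N{\left(-4 \right)}\right)^{2} = \left(-96 + \left(3 - 4\right)\right)^{2} = \left(-96 - 1\right)^{2} = \left(-97\right)^{2} = 9409$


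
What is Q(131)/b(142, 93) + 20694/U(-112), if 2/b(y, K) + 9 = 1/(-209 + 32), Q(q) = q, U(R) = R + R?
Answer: -13525003/19824 ≈ -682.25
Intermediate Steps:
U(R) = 2*R
b(y, K) = -177/797 (b(y, K) = 2/(-9 + 1/(-209 + 32)) = 2/(-9 + 1/(-177)) = 2/(-9 - 1/177) = 2/(-1594/177) = 2*(-177/1594) = -177/797)
Q(131)/b(142, 93) + 20694/U(-112) = 131/(-177/797) + 20694/((2*(-112))) = 131*(-797/177) + 20694/(-224) = -104407/177 + 20694*(-1/224) = -104407/177 - 10347/112 = -13525003/19824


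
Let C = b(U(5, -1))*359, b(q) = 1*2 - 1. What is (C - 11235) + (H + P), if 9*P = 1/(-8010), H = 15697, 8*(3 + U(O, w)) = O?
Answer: 347545889/72090 ≈ 4821.0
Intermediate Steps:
U(O, w) = -3 + O/8
P = -1/72090 (P = (⅑)/(-8010) = (⅑)*(-1/8010) = -1/72090 ≈ -1.3872e-5)
b(q) = 1 (b(q) = 2 - 1 = 1)
C = 359 (C = 1*359 = 359)
(C - 11235) + (H + P) = (359 - 11235) + (15697 - 1/72090) = -10876 + 1131596729/72090 = 347545889/72090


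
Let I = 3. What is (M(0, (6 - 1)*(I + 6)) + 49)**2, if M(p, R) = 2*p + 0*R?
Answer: 2401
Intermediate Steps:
M(p, R) = 2*p (M(p, R) = 2*p + 0 = 2*p)
(M(0, (6 - 1)*(I + 6)) + 49)**2 = (2*0 + 49)**2 = (0 + 49)**2 = 49**2 = 2401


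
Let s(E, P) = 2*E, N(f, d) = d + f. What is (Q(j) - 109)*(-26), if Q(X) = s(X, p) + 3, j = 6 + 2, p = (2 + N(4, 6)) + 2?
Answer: 2340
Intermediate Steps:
p = 14 (p = (2 + (6 + 4)) + 2 = (2 + 10) + 2 = 12 + 2 = 14)
j = 8
Q(X) = 3 + 2*X (Q(X) = 2*X + 3 = 3 + 2*X)
(Q(j) - 109)*(-26) = ((3 + 2*8) - 109)*(-26) = ((3 + 16) - 109)*(-26) = (19 - 109)*(-26) = -90*(-26) = 2340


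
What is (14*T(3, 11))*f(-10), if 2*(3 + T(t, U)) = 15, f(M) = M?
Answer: -630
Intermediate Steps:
T(t, U) = 9/2 (T(t, U) = -3 + (1/2)*15 = -3 + 15/2 = 9/2)
(14*T(3, 11))*f(-10) = (14*(9/2))*(-10) = 63*(-10) = -630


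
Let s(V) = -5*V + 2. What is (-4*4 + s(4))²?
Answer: 1156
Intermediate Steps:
s(V) = 2 - 5*V
(-4*4 + s(4))² = (-4*4 + (2 - 5*4))² = (-16 + (2 - 20))² = (-16 - 18)² = (-34)² = 1156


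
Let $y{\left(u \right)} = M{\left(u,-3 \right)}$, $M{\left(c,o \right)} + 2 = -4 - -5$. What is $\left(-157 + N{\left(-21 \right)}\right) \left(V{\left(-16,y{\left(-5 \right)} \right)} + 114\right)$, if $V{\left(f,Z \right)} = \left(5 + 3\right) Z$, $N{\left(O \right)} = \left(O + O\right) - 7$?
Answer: $-21836$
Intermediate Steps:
$M{\left(c,o \right)} = -1$ ($M{\left(c,o \right)} = -2 - -1 = -2 + \left(-4 + 5\right) = -2 + 1 = -1$)
$N{\left(O \right)} = -7 + 2 O$ ($N{\left(O \right)} = 2 O - 7 = -7 + 2 O$)
$y{\left(u \right)} = -1$
$V{\left(f,Z \right)} = 8 Z$
$\left(-157 + N{\left(-21 \right)}\right) \left(V{\left(-16,y{\left(-5 \right)} \right)} + 114\right) = \left(-157 + \left(-7 + 2 \left(-21\right)\right)\right) \left(8 \left(-1\right) + 114\right) = \left(-157 - 49\right) \left(-8 + 114\right) = \left(-157 - 49\right) 106 = \left(-206\right) 106 = -21836$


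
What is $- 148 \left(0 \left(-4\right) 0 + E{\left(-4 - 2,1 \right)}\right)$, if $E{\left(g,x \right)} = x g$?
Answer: $888$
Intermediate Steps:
$E{\left(g,x \right)} = g x$
$- 148 \left(0 \left(-4\right) 0 + E{\left(-4 - 2,1 \right)}\right) = - 148 \left(0 \left(-4\right) 0 + \left(-4 - 2\right) 1\right) = - 148 \left(0 \cdot 0 + \left(-4 - 2\right) 1\right) = - 148 \left(0 - 6\right) = \left(-148\right) \left(-6\right) = 888$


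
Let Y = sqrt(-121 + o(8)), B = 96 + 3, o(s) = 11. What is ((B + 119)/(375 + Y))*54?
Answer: 882900/28147 - 11772*I*sqrt(110)/140735 ≈ 31.367 - 0.87729*I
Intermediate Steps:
B = 99
Y = I*sqrt(110) (Y = sqrt(-121 + 11) = sqrt(-110) = I*sqrt(110) ≈ 10.488*I)
((B + 119)/(375 + Y))*54 = ((99 + 119)/(375 + I*sqrt(110)))*54 = (218/(375 + I*sqrt(110)))*54 = 11772/(375 + I*sqrt(110))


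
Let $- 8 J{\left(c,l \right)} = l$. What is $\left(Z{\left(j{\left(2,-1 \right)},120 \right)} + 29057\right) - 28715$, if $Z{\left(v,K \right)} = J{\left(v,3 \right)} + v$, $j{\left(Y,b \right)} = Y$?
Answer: $\frac{2749}{8} \approx 343.63$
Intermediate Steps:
$J{\left(c,l \right)} = - \frac{l}{8}$
$Z{\left(v,K \right)} = - \frac{3}{8} + v$ ($Z{\left(v,K \right)} = \left(- \frac{1}{8}\right) 3 + v = - \frac{3}{8} + v$)
$\left(Z{\left(j{\left(2,-1 \right)},120 \right)} + 29057\right) - 28715 = \left(\left(- \frac{3}{8} + 2\right) + 29057\right) - 28715 = \left(\frac{13}{8} + 29057\right) - 28715 = \frac{232469}{8} - 28715 = \frac{2749}{8}$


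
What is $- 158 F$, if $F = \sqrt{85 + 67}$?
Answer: $- 316 \sqrt{38} \approx -1948.0$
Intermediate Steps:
$F = 2 \sqrt{38}$ ($F = \sqrt{152} = 2 \sqrt{38} \approx 12.329$)
$- 158 F = - 158 \cdot 2 \sqrt{38} = - 316 \sqrt{38}$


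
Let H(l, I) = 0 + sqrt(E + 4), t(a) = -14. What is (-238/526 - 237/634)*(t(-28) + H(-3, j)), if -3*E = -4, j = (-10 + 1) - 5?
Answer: 964439/83371 - 275554*sqrt(3)/250113 ≈ 9.6598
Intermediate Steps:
j = -14 (j = -9 - 5 = -14)
E = 4/3 (E = -1/3*(-4) = 4/3 ≈ 1.3333)
H(l, I) = 4*sqrt(3)/3 (H(l, I) = 0 + sqrt(4/3 + 4) = 0 + sqrt(16/3) = 0 + 4*sqrt(3)/3 = 4*sqrt(3)/3)
(-238/526 - 237/634)*(t(-28) + H(-3, j)) = (-238/526 - 237/634)*(-14 + 4*sqrt(3)/3) = (-238*1/526 - 237*1/634)*(-14 + 4*sqrt(3)/3) = (-119/263 - 237/634)*(-14 + 4*sqrt(3)/3) = -137777*(-14 + 4*sqrt(3)/3)/166742 = 964439/83371 - 275554*sqrt(3)/250113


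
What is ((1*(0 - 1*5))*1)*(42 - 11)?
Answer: -155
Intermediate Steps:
((1*(0 - 1*5))*1)*(42 - 11) = ((1*(0 - 5))*1)*31 = ((1*(-5))*1)*31 = -5*1*31 = -5*31 = -155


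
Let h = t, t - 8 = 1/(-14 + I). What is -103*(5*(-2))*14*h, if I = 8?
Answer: 338870/3 ≈ 1.1296e+5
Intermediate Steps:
t = 47/6 (t = 8 + 1/(-14 + 8) = 8 + 1/(-6) = 8 - 1/6 = 47/6 ≈ 7.8333)
h = 47/6 ≈ 7.8333
-103*(5*(-2))*14*h = -103*(5*(-2))*14*47/6 = -103*(-10*14)*47/6 = -(-14420)*47/6 = -103*(-3290/3) = 338870/3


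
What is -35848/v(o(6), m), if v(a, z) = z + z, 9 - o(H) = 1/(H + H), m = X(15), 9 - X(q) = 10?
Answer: 17924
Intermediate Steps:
X(q) = -1 (X(q) = 9 - 1*10 = 9 - 10 = -1)
m = -1
o(H) = 9 - 1/(2*H) (o(H) = 9 - 1/(H + H) = 9 - 1/(2*H))
v(a, z) = 2*z
-35848/v(o(6), m) = -35848/(2*(-1)) = -35848/(-2) = -35848*(-½) = 17924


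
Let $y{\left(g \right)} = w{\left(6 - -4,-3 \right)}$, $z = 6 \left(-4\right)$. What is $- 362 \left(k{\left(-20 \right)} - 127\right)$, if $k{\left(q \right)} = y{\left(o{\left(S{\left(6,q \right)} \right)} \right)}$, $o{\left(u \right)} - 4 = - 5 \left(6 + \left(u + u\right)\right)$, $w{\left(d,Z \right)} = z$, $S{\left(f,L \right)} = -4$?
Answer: $54662$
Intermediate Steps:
$z = -24$
$w{\left(d,Z \right)} = -24$
$o{\left(u \right)} = -26 - 10 u$ ($o{\left(u \right)} = 4 - 5 \left(6 + \left(u + u\right)\right) = 4 - 5 \left(6 + 2 u\right) = 4 - \left(30 + 10 u\right) = -26 - 10 u$)
$y{\left(g \right)} = -24$
$k{\left(q \right)} = -24$
$- 362 \left(k{\left(-20 \right)} - 127\right) = - 362 \left(-24 - 127\right) = \left(-362\right) \left(-151\right) = 54662$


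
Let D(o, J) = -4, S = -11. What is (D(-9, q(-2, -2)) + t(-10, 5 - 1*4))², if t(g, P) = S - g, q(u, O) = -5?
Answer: 25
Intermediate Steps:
t(g, P) = -11 - g
(D(-9, q(-2, -2)) + t(-10, 5 - 1*4))² = (-4 + (-11 - 1*(-10)))² = (-4 + (-11 + 10))² = (-4 - 1)² = (-5)² = 25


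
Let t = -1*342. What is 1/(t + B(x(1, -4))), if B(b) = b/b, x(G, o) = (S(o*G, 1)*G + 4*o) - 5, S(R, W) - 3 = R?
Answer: -1/341 ≈ -0.0029326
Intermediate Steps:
S(R, W) = 3 + R
x(G, o) = -5 + 4*o + G*(3 + G*o) (x(G, o) = ((3 + o*G)*G + 4*o) - 5 = ((3 + G*o)*G + 4*o) - 5 = (G*(3 + G*o) + 4*o) - 5 = (4*o + G*(3 + G*o)) - 5 = -5 + 4*o + G*(3 + G*o))
B(b) = 1
t = -342
1/(t + B(x(1, -4))) = 1/(-342 + 1) = 1/(-341) = -1/341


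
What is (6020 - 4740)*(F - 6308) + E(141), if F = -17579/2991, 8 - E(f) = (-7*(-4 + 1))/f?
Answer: -1136108885441/140577 ≈ -8.0818e+6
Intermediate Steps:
E(f) = 8 - 21/f (E(f) = 8 - (-7*(-4 + 1))/f = 8 - (-7*(-3))/f = 8 - 21/f)
F = -17579/2991 (F = -17579*1/2991 = -17579/2991 ≈ -5.8773)
(6020 - 4740)*(F - 6308) + E(141) = (6020 - 4740)*(-17579/2991 - 6308) + (8 - 21/141) = 1280*(-18884807/2991) + (8 - 21*1/141) = -24172552960/2991 + (8 - 7/47) = -24172552960/2991 + 369/47 = -1136108885441/140577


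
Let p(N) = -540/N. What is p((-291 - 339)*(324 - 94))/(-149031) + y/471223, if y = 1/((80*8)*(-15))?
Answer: -304248719/12060288449059200 ≈ -2.5227e-8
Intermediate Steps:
y = -1/9600 (y = 1/(640*(-15)) = 1/(-9600) = -1/9600 ≈ -0.00010417)
p((-291 - 339)*(324 - 94))/(-149031) + y/471223 = -540*1/((-291 - 339)*(324 - 94))/(-149031) - 1/9600/471223 = -540/((-630*230))*(-1/149031) - 1/9600*1/471223 = -540/(-144900)*(-1/149031) - 1/4523740800 = -540*(-1/144900)*(-1/149031) - 1/4523740800 = (3/805)*(-1/149031) - 1/4523740800 = -1/39989985 - 1/4523740800 = -304248719/12060288449059200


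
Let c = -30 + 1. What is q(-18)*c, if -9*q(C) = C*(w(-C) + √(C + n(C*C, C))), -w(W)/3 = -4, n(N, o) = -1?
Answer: -696 - 58*I*√19 ≈ -696.0 - 252.82*I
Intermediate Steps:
w(W) = 12 (w(W) = -3*(-4) = 12)
c = -29 (c = -6*5 + 1 = -30 + 1 = -29)
q(C) = -C*(12 + √(-1 + C))/9 (q(C) = -C*(12 + √(C - 1))/9 = -C*(12 + √(-1 + C))/9)
q(-18)*c = -⅑*(-18)*(12 + √(-1 - 18))*(-29) = -⅑*(-18)*(12 + √(-19))*(-29) = -⅑*(-18)*(12 + I*√19)*(-29) = (24 + 2*I*√19)*(-29) = -696 - 58*I*√19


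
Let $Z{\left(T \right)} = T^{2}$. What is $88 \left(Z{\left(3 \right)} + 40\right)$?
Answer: $4312$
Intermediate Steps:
$88 \left(Z{\left(3 \right)} + 40\right) = 88 \left(3^{2} + 40\right) = 88 \left(9 + 40\right) = 88 \cdot 49 = 4312$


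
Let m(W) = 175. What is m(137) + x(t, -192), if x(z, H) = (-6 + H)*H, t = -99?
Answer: 38191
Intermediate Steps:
x(z, H) = H*(-6 + H)
m(137) + x(t, -192) = 175 - 192*(-6 - 192) = 175 - 192*(-198) = 175 + 38016 = 38191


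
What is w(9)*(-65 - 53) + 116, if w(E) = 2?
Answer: -120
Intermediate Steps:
w(9)*(-65 - 53) + 116 = 2*(-65 - 53) + 116 = 2*(-118) + 116 = -236 + 116 = -120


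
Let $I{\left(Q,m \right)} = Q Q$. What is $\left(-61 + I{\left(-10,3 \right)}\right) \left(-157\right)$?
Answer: $-6123$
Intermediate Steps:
$I{\left(Q,m \right)} = Q^{2}$
$\left(-61 + I{\left(-10,3 \right)}\right) \left(-157\right) = \left(-61 + \left(-10\right)^{2}\right) \left(-157\right) = \left(-61 + 100\right) \left(-157\right) = 39 \left(-157\right) = -6123$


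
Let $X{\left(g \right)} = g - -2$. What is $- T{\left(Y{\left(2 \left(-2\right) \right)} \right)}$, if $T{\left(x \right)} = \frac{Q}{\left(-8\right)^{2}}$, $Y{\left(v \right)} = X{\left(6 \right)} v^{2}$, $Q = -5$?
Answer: $\frac{5}{64} \approx 0.078125$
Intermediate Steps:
$X{\left(g \right)} = 2 + g$ ($X{\left(g \right)} = g + 2 = 2 + g$)
$Y{\left(v \right)} = 8 v^{2}$ ($Y{\left(v \right)} = \left(2 + 6\right) v^{2} = 8 v^{2}$)
$T{\left(x \right)} = - \frac{5}{64}$ ($T{\left(x \right)} = - \frac{5}{\left(-8\right)^{2}} = - \frac{5}{64}$)
$- T{\left(Y{\left(2 \left(-2\right) \right)} \right)} = \left(-1\right) \left(- \frac{5}{64}\right) = \frac{5}{64}$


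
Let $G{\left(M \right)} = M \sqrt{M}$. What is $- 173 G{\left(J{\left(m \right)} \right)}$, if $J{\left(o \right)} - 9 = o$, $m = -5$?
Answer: $-1384$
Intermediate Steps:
$J{\left(o \right)} = 9 + o$
$G{\left(M \right)} = M^{\frac{3}{2}}$
$- 173 G{\left(J{\left(m \right)} \right)} = - 173 \left(9 - 5\right)^{\frac{3}{2}} = - 173 \cdot 4^{\frac{3}{2}} = \left(-173\right) 8 = -1384$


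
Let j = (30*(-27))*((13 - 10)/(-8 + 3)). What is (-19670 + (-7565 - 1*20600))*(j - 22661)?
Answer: 1060741125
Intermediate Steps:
j = 486 (j = -2430/(-5) = -2430*(-1)/5 = -810*(-⅗) = 486)
(-19670 + (-7565 - 1*20600))*(j - 22661) = (-19670 + (-7565 - 1*20600))*(486 - 22661) = (-19670 + (-7565 - 20600))*(-22175) = (-19670 - 28165)*(-22175) = -47835*(-22175) = 1060741125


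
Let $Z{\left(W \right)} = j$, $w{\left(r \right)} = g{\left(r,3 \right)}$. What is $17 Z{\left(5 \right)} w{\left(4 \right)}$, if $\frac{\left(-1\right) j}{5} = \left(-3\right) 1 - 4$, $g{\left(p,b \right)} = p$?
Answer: $2380$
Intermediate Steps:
$w{\left(r \right)} = r$
$j = 35$ ($j = - 5 \left(\left(-3\right) 1 - 4\right) = - 5 \left(-3 - 4\right) = \left(-5\right) \left(-7\right) = 35$)
$Z{\left(W \right)} = 35$
$17 Z{\left(5 \right)} w{\left(4 \right)} = 17 \cdot 35 \cdot 4 = 595 \cdot 4 = 2380$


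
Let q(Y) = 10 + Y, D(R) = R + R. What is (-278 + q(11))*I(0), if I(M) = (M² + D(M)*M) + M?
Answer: 0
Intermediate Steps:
D(R) = 2*R
I(M) = M + 3*M² (I(M) = (M² + (2*M)*M) + M = (M² + 2*M²) + M = 3*M² + M = M + 3*M²)
(-278 + q(11))*I(0) = (-278 + (10 + 11))*(0*(1 + 3*0)) = (-278 + 21)*(0*(1 + 0)) = -0 = -257*0 = 0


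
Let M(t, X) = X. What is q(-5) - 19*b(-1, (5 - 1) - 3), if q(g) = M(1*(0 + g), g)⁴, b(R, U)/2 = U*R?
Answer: 663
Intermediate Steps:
b(R, U) = 2*R*U (b(R, U) = 2*(U*R) = 2*(R*U) = 2*R*U)
q(g) = g⁴
q(-5) - 19*b(-1, (5 - 1) - 3) = (-5)⁴ - 38*(-1)*((5 - 1) - 3) = 625 - 38*(-1)*(4 - 3) = 625 - 38*(-1) = 625 - 19*(-2) = 625 + 38 = 663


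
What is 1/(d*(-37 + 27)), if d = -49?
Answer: 1/490 ≈ 0.0020408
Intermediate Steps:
1/(d*(-37 + 27)) = 1/(-49*(-37 + 27)) = 1/(-49*(-10)) = 1/490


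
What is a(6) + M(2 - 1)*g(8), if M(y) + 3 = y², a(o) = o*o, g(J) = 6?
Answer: 24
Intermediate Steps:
a(o) = o²
M(y) = -3 + y²
a(6) + M(2 - 1)*g(8) = 6² + (-3 + (2 - 1)²)*6 = 36 + (-3 + 1²)*6 = 36 + (-3 + 1)*6 = 36 - 2*6 = 36 - 12 = 24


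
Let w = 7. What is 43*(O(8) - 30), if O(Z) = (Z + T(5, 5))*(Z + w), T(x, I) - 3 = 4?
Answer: 8385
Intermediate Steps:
T(x, I) = 7 (T(x, I) = 3 + 4 = 7)
O(Z) = (7 + Z)² (O(Z) = (Z + 7)*(Z + 7) = (7 + Z)*(7 + Z) = (7 + Z)²)
43*(O(8) - 30) = 43*((49 + 8² + 14*8) - 30) = 43*((49 + 64 + 112) - 30) = 43*(225 - 30) = 43*195 = 8385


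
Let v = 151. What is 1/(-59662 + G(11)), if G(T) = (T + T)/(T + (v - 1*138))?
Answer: -12/715933 ≈ -1.6761e-5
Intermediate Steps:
G(T) = 2*T/(13 + T) (G(T) = (T + T)/(T + (151 - 1*138)) = (2*T)/(T + (151 - 138)) = (2*T)/(T + 13) = (2*T)/(13 + T) = 2*T/(13 + T))
1/(-59662 + G(11)) = 1/(-59662 + 2*11/(13 + 11)) = 1/(-59662 + 2*11/24) = 1/(-59662 + 2*11*(1/24)) = 1/(-59662 + 11/12) = 1/(-715933/12) = -12/715933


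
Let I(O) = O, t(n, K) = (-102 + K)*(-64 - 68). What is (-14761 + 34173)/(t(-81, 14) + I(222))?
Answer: 9706/5919 ≈ 1.6398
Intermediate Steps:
t(n, K) = 13464 - 132*K (t(n, K) = (-102 + K)*(-132) = 13464 - 132*K)
(-14761 + 34173)/(t(-81, 14) + I(222)) = (-14761 + 34173)/((13464 - 132*14) + 222) = 19412/((13464 - 1848) + 222) = 19412/(11616 + 222) = 19412/11838 = 19412*(1/11838) = 9706/5919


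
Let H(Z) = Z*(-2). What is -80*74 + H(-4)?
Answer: -5912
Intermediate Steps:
H(Z) = -2*Z
-80*74 + H(-4) = -80*74 - 2*(-4) = -5920 + 8 = -5912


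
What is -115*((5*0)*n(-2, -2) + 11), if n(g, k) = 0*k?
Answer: -1265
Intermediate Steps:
n(g, k) = 0
-115*((5*0)*n(-2, -2) + 11) = -115*((5*0)*0 + 11) = -115*(0*0 + 11) = -115*(0 + 11) = -115*11 = -1265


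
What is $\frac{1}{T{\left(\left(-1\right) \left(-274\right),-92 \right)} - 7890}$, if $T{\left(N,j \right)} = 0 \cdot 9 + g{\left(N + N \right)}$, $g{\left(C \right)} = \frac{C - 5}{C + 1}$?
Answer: $- \frac{183}{1443689} \approx -0.00012676$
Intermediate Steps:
$g{\left(C \right)} = \frac{-5 + C}{1 + C}$
$T{\left(N,j \right)} = \frac{-5 + 2 N}{1 + 2 N}$ ($T{\left(N,j \right)} = 0 \cdot 9 + \frac{-5 + \left(N + N\right)}{1 + \left(N + N\right)} = 0 + \frac{-5 + 2 N}{1 + 2 N} = \frac{-5 + 2 N}{1 + 2 N}$)
$\frac{1}{T{\left(\left(-1\right) \left(-274\right),-92 \right)} - 7890} = \frac{1}{\frac{-5 + 2 \left(\left(-1\right) \left(-274\right)\right)}{1 + 2 \left(\left(-1\right) \left(-274\right)\right)} - 7890} = \frac{1}{\frac{-5 + 2 \cdot 274}{1 + 2 \cdot 274} - 7890} = \frac{1}{\frac{-5 + 548}{1 + 548} - 7890} = \frac{1}{\frac{1}{549} \cdot 543 - 7890} = \frac{1}{\frac{181}{183} - 7890} = \frac{1}{- \frac{1443689}{183}} = - \frac{183}{1443689}$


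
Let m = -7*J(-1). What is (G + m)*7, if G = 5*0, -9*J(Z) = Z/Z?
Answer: 49/9 ≈ 5.4444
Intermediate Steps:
J(Z) = -1/9 (J(Z) = -Z/(9*Z) = -1/9*1 = -1/9)
m = 7/9 (m = -7*(-1/9) = 7/9 ≈ 0.77778)
G = 0
(G + m)*7 = (0 + 7/9)*7 = (7/9)*7 = 49/9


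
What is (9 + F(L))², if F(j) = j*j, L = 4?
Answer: 625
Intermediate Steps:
F(j) = j²
(9 + F(L))² = (9 + 4²)² = (9 + 16)² = 25² = 625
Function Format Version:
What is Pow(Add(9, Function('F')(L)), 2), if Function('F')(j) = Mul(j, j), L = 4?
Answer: 625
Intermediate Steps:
Function('F')(j) = Pow(j, 2)
Pow(Add(9, Function('F')(L)), 2) = Pow(Add(9, Pow(4, 2)), 2) = Pow(Add(9, 16), 2) = Pow(25, 2) = 625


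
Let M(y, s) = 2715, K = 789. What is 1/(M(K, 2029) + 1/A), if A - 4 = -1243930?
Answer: 1243926/3377259089 ≈ 0.00036832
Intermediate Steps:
A = -1243926 (A = 4 - 1243930 = -1243926)
1/(M(K, 2029) + 1/A) = 1/(2715 + 1/(-1243926)) = 1/(2715 - 1/1243926) = 1/(3377259089/1243926) = 1243926/3377259089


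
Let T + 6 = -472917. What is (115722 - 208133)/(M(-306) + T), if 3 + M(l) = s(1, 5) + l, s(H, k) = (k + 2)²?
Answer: 92411/473183 ≈ 0.19530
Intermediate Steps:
T = -472923 (T = -6 - 472917 = -472923)
s(H, k) = (2 + k)²
M(l) = 46 + l (M(l) = -3 + ((2 + 5)² + l) = -3 + (7² + l) = -3 + (49 + l) = 46 + l)
(115722 - 208133)/(M(-306) + T) = (115722 - 208133)/((46 - 306) - 472923) = -92411/(-260 - 472923) = -92411/(-473183) = -92411*(-1/473183) = 92411/473183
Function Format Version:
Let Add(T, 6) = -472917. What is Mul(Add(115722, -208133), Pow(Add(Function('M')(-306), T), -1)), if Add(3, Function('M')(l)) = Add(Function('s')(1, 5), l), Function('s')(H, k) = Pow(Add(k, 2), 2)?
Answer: Rational(92411, 473183) ≈ 0.19530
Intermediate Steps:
T = -472923 (T = Add(-6, -472917) = -472923)
Function('s')(H, k) = Pow(Add(2, k), 2)
Function('M')(l) = Add(46, l) (Function('M')(l) = Add(-3, Add(Pow(Add(2, 5), 2), l)) = Add(-3, Add(Pow(7, 2), l)) = Add(-3, Add(49, l)) = Add(46, l))
Mul(Add(115722, -208133), Pow(Add(Function('M')(-306), T), -1)) = Mul(Add(115722, -208133), Pow(Add(Add(46, -306), -472923), -1)) = Mul(-92411, Pow(Add(-260, -472923), -1)) = Mul(-92411, Pow(-473183, -1)) = Mul(-92411, Rational(-1, 473183)) = Rational(92411, 473183)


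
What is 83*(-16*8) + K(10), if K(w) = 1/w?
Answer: -106239/10 ≈ -10624.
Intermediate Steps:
83*(-16*8) + K(10) = 83*(-16*8) + 1/10 = 83*(-128) + 1/10 = -10624 + 1/10 = -106239/10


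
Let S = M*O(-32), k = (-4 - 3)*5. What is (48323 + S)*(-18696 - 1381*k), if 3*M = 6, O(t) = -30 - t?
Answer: 1432363953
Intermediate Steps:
M = 2 (M = (1/3)*6 = 2)
k = -35 (k = -7*5 = -35)
S = 4 (S = 2*(-30 - 1*(-32)) = 2*(-30 + 32) = 2*2 = 4)
(48323 + S)*(-18696 - 1381*k) = (48323 + 4)*(-18696 - 1381*(-35)) = 48327*(-18696 + 48335) = 48327*29639 = 1432363953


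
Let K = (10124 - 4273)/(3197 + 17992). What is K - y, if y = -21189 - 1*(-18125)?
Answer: 64928947/21189 ≈ 3064.3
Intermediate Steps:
K = 5851/21189 ≈ 0.27613
y = -3064 (y = -21189 + 18125 = -3064)
K - y = 5851/21189 - 1*(-3064) = 5851/21189 + 3064 = 64928947/21189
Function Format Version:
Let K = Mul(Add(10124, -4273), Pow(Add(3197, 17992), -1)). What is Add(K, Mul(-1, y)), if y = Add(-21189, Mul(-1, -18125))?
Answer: Rational(64928947, 21189) ≈ 3064.3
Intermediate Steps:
K = Rational(5851, 21189) (K = Mul(5851, Pow(21189, -1)) = Mul(5851, Rational(1, 21189)) = Rational(5851, 21189) ≈ 0.27613)
y = -3064 (y = Add(-21189, 18125) = -3064)
Add(K, Mul(-1, y)) = Add(Rational(5851, 21189), Mul(-1, -3064)) = Add(Rational(5851, 21189), 3064) = Rational(64928947, 21189)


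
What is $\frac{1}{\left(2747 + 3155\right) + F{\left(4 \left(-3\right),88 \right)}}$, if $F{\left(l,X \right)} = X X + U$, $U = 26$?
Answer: $\frac{1}{13672} \approx 7.3142 \cdot 10^{-5}$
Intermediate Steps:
$F{\left(l,X \right)} = 26 + X^{2}$ ($F{\left(l,X \right)} = X X + 26 = X^{2} + 26 = 26 + X^{2}$)
$\frac{1}{\left(2747 + 3155\right) + F{\left(4 \left(-3\right),88 \right)}} = \frac{1}{\left(2747 + 3155\right) + \left(26 + 88^{2}\right)} = \frac{1}{5902 + \left(26 + 7744\right)} = \frac{1}{5902 + 7770} = \frac{1}{13672}$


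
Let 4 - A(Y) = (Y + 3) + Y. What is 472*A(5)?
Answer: -4248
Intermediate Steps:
A(Y) = 1 - 2*Y (A(Y) = 4 - ((Y + 3) + Y) = 4 - ((3 + Y) + Y) = 4 - (3 + 2*Y) = 4 + (-3 - 2*Y) = 1 - 2*Y)
472*A(5) = 472*(1 - 2*5) = 472*(1 - 10) = 472*(-9) = -4248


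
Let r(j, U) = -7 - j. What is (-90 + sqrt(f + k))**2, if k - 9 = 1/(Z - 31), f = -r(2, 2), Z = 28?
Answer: (270 - sqrt(159))**2/9 ≈ 7361.1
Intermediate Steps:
f = 9 (f = -(-7 - 1*2) = -(-7 - 2) = -1*(-9) = 9)
k = 26/3 (k = 9 + 1/(28 - 31) = 9 + 1/(-3) = 9 - 1/3 = 26/3 ≈ 8.6667)
(-90 + sqrt(f + k))**2 = (-90 + sqrt(9 + 26/3))**2 = (-90 + sqrt(53/3))**2 = (-90 + sqrt(159)/3)**2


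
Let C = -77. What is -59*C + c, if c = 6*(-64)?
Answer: 4159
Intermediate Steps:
c = -384
-59*C + c = -59*(-77) - 384 = 4543 - 384 = 4159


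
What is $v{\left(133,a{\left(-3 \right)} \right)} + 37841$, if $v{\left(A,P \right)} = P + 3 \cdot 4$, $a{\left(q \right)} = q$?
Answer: $37850$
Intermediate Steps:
$v{\left(A,P \right)} = 12 + P$ ($v{\left(A,P \right)} = P + 12 = 12 + P$)
$v{\left(133,a{\left(-3 \right)} \right)} + 37841 = \left(12 - 3\right) + 37841 = 9 + 37841 = 37850$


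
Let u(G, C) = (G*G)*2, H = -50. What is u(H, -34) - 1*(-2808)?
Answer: 7808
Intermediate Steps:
u(G, C) = 2*G² (u(G, C) = G²*2 = 2*G²)
u(H, -34) - 1*(-2808) = 2*(-50)² - 1*(-2808) = 2*2500 + 2808 = 5000 + 2808 = 7808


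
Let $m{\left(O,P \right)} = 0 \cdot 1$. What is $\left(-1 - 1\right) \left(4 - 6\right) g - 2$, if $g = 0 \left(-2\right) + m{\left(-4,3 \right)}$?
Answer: $-2$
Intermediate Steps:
$m{\left(O,P \right)} = 0$
$g = 0$ ($g = 0 \left(-2\right) + 0 = 0 + 0 = 0$)
$\left(-1 - 1\right) \left(4 - 6\right) g - 2 = \left(-1 - 1\right) \left(4 - 6\right) 0 - 2 = \left(-2\right) \left(-2\right) 0 - 2 = 4 \cdot 0 - 2 = 0 - 2 = -2$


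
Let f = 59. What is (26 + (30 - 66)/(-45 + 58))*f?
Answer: 17818/13 ≈ 1370.6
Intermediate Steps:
(26 + (30 - 66)/(-45 + 58))*f = (26 + (30 - 66)/(-45 + 58))*59 = (26 - 36/13)*59 = (302/13)*59 = 17818/13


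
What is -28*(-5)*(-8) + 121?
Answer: -999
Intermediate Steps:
-28*(-5)*(-8) + 121 = 140*(-8) + 121 = -1120 + 121 = -999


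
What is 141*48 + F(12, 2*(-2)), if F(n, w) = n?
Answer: 6780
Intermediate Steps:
141*48 + F(12, 2*(-2)) = 141*48 + 12 = 6768 + 12 = 6780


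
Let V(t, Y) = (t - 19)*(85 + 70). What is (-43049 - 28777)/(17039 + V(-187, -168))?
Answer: 71826/14891 ≈ 4.8234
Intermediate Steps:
V(t, Y) = -2945 + 155*t (V(t, Y) = (-19 + t)*155 = -2945 + 155*t)
(-43049 - 28777)/(17039 + V(-187, -168)) = (-43049 - 28777)/(17039 + (-2945 + 155*(-187))) = -71826/(17039 + (-2945 - 28985)) = -71826/(17039 - 31930) = -71826/(-14891) = -71826*(-1/14891) = 71826/14891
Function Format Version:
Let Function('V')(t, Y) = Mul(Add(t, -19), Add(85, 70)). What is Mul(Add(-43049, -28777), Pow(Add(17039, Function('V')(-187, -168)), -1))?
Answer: Rational(71826, 14891) ≈ 4.8234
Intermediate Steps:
Function('V')(t, Y) = Add(-2945, Mul(155, t)) (Function('V')(t, Y) = Mul(Add(-19, t), 155) = Add(-2945, Mul(155, t)))
Mul(Add(-43049, -28777), Pow(Add(17039, Function('V')(-187, -168)), -1)) = Mul(Add(-43049, -28777), Pow(Add(17039, Add(-2945, Mul(155, -187))), -1)) = Mul(-71826, Pow(Add(17039, Add(-2945, -28985)), -1)) = Mul(-71826, Pow(Add(17039, -31930), -1)) = Mul(-71826, Pow(-14891, -1)) = Mul(-71826, Rational(-1, 14891)) = Rational(71826, 14891)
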